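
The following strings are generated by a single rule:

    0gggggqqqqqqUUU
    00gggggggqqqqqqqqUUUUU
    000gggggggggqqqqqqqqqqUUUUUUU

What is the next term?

The n-th term is n-1 0's then 2n+1 g's then 2n+2 q's then 2n-1 U's, where the shown terms are n = 2, 3, 4.
For the next term, n = 5, so the run lengths are 4, 11, 12, 9.

0000gggggggggggqqqqqqqqqqqqUUUUUUUUU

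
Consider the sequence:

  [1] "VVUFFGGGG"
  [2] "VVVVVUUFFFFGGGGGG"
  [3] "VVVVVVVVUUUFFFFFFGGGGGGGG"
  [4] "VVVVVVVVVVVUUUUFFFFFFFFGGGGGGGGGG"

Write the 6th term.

Reading off run lengths: V runs 2, 5, 8, 11; U runs 1, 2, 3, 4; F runs 2, 4, 6, 8; G runs 4, 6, 8, 10 — each is linear in n (n = 1, 2, …).
For term 6, n = 6, so the run lengths are 17, 6, 12, 14.

VVVVVVVVVVVVVVVVVUUUUUUFFFFFFFFFFFFGGGGGGGGGGGGGG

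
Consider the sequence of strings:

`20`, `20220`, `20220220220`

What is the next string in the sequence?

s(k+1) = s(k)·2·s(k) — each term doubles the last with '2' between the halves.
Doubling 20220220220 with '2' between the halves:

20220220220220220220220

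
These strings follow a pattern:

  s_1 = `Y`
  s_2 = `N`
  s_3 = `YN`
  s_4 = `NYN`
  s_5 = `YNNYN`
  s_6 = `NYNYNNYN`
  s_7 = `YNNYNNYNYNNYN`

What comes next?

From term 3 onward, concatenate the second-to-last term with the last: Y·N = YN, N·YN = NYN, …
So term 8 is NYNYNNYN·YNNYNNYNYNNYN.

NYNYNNYNYNNYNNYNYNNYN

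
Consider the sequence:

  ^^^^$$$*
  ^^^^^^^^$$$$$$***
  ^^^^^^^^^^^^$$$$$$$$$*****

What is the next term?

^^^^^^^^^^^^^^^^$$$$$$$$$$$$*******

Each string has the form ^^{4n} $^{3n} *^{2n-1} (n = 1, 2, …).
At n = 4 the blocks have lengths 16, 12, 7.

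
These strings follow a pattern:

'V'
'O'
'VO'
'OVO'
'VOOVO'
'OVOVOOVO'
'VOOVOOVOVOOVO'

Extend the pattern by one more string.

From term 3 onward, concatenate the second-to-last term with the last: V·O = VO, O·VO = OVO, …
Continuing: OVOVOOVO · VOOVOOVOVOOVO gives term 8.

OVOVOOVOVOOVOOVOVOOVO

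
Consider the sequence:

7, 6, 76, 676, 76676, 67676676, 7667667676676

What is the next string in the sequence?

This is a Fibonacci-style word recurrence s(k) = s(k−2)·s(k−1): e.g. 7·6 = 76.
Continuing: 67676676 · 7667667676676 gives term 8.

676766767667667676676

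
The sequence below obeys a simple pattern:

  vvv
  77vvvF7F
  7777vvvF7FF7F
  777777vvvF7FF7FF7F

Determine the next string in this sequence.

s(k+1) = 77·s(k)·F7F, so each term gains 77 as a prefix and F7F as a suffix.
Applying this once more to 777777vvvF7FF7FF7F:

77777777vvvF7FF7FF7FF7F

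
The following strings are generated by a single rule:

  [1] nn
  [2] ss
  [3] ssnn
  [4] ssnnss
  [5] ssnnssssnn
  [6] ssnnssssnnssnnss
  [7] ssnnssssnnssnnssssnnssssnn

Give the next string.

ssnnssssnnssnnssssnnssssnnssnnssssnnssnnss

From term 3 onward, concatenate the last term with the second-to-last: ss·nn = ssnn, ssnn·ss = ssnnss, …
Continuing: ssnnssssnnssnnssssnnssssnn · ssnnssssnnssnnss gives term 8.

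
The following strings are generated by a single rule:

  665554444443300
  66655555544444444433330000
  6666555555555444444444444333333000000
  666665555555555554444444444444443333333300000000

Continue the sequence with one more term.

66666655555555555555544444444444444444433333333330000000000

Term n consists of n+1 6's, followed by 3n 5's, followed by 3n+3 4's, followed by 2n 3's, followed by 2n 0's (n = 1, 2, …).
For the next term, n = 5, so the run lengths are 6, 15, 18, 10, 10.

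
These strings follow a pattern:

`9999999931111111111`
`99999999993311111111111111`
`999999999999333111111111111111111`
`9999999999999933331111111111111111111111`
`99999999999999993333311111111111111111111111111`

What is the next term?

Reading off run lengths: 9 runs 8, 10, 12, 14, 16; 3 runs 1, 2, 3, 4, 5; 1 runs 10, 14, 18, 22, 26 — each is linear in n, where the shown terms are n = 3, 4, 5, 6, 7.
At n = 8 the blocks have lengths 18, 6, 30.

999999999999999999333333111111111111111111111111111111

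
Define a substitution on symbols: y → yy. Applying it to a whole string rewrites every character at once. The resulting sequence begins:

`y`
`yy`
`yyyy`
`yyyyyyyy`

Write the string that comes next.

Expanding yyyyyyyy: y→yy, y→yy, y→yy, y→yy, y→yy, y→yy, y→yy, y→yy. Concatenated: yy yy yy yy yy yy yy yy.

yyyyyyyyyyyyyyyy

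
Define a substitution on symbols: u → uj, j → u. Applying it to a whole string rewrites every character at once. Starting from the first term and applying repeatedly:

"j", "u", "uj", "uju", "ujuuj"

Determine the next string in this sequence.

ujuujuju

Expanding ujuuj: u→uj, j→u, u→uj, u→uj, j→u. Concatenated: uj u uj uj u.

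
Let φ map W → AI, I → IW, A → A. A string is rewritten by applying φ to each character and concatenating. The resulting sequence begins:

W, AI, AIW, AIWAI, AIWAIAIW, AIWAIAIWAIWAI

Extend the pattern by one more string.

AIWAIAIWAIWAIAIWAIAIW

Applying the rule to each of the 13 symbols of AIWAIAIWAIWAI gives the pieces A IW AI A IW A IW AI A IW AI A IW, which concatenate to the answer.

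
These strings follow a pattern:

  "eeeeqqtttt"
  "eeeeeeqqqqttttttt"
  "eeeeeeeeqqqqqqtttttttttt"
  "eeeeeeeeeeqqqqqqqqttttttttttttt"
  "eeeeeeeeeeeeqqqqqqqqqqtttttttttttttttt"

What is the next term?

eeeeeeeeeeeeeeqqqqqqqqqqqqttttttttttttttttttt

Each string has the form e^{2n+2} q^{2n} t^{3n+1} (n = 1, 2, …).
Setting n = 6 gives 14, 12, 19 characters in each block.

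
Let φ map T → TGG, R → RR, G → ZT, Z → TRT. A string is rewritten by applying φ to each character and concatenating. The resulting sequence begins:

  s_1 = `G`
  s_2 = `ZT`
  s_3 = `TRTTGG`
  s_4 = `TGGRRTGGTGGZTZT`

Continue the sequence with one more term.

Rewriting the 15 symbols of TGGRRTGGTGGZTZT one by one yields TGG ZT ZT RR RR TGG ZT ZT TGG ZT ZT TRT TGG TRT TGG; concatenated:

TGGZTZTRRRRTGGZTZTTGGZTZTTRTTGGTRTTGG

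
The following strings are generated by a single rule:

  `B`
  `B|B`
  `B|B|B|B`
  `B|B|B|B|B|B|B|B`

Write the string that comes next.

Each string is two copies of the previous one joined by '|'.
Doubling B|B|B|B|B|B|B|B with '|' between the halves:

B|B|B|B|B|B|B|B|B|B|B|B|B|B|B|B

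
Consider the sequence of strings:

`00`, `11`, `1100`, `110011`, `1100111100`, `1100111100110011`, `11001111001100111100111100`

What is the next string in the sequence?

110011110011001111001111001100111100110011

From term 3 onward, concatenate the last term with the second-to-last: 11·00 = 1100, 1100·11 = 110011, …
Continuing: 11001111001100111100111100 · 1100111100110011 gives term 8.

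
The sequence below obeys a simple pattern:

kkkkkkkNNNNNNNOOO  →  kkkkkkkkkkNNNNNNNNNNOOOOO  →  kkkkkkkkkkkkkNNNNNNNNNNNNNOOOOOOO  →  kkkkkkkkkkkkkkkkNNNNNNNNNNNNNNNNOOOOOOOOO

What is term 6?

Term n consists of 3n+1 k's, followed by 3n+1 N's, followed by 2n-1 O's, where the shown terms are n = 2, 3, 4, 5.
At n = 7 the blocks have lengths 22, 22, 13.

kkkkkkkkkkkkkkkkkkkkkkNNNNNNNNNNNNNNNNNNNNNNOOOOOOOOOOOOO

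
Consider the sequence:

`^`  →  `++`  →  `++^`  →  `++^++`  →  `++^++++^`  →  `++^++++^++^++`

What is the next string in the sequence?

Each term (from the third on) is the previous term followed by the one before it: term 3 = ++·^ = ++^.
Continuing: ++^++++^++^++ · ++^++++^ gives term 7.

++^++++^++^++++^++++^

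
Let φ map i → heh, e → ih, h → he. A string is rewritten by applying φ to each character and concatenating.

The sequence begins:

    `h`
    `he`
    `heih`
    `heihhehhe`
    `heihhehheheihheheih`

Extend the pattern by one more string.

Rewriting the 19 symbols of heihhehheheihheheih one by one yields he ih heh he he ih he he ih he ih heh he he ih he ih heh he; concatenated:

heihhehheheihheheihheihhehheheihheihhehhe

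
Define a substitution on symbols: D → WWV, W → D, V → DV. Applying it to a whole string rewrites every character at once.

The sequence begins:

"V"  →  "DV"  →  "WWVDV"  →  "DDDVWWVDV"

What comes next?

Rewriting each symbol of DDDVWWVDV: D→WWV, D→WWV, D→WWV, V→DV, W→D, W→D, V→DV, D→WWV, V→DV, which concatenates to WWV WWV WWV DV D D DV WWV DV.

WWVWWVWWVDVDDDVWWVDV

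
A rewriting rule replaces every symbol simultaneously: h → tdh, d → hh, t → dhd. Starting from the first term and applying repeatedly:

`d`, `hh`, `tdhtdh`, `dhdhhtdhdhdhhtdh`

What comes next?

Rewriting the 16 symbols of dhdhhtdhdhdhhtdh one by one yields hh tdh hh tdh tdh dhd hh tdh hh tdh hh tdh tdh dhd hh tdh; concatenated:

hhtdhhhtdhtdhdhdhhtdhhhtdhhhtdhtdhdhdhhtdh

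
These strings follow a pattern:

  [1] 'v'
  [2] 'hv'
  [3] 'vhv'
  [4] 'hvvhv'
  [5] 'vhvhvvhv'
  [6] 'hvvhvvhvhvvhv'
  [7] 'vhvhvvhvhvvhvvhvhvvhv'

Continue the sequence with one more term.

This is a Fibonacci-style word recurrence s(k) = s(k−2)·s(k−1): e.g. v·hv = vhv.
Continuing: hvvhvvhvhvvhv · vhvhvvhvhvvhvvhvhvvhv gives term 8.

hvvhvvhvhvvhvvhvhvvhvhvvhvvhvhvvhv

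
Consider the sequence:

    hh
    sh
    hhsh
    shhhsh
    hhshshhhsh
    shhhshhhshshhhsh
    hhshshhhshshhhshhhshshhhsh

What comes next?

shhhshhhshshhhshhhshshhhshshhhshhhshshhhsh

From term 3 onward, concatenate the second-to-last term with the last: hh·sh = hhsh, sh·hhsh = shhhsh, …
Continuing: shhhshhhshshhhsh · hhshshhhshshhhshhhshshhhsh gives term 8.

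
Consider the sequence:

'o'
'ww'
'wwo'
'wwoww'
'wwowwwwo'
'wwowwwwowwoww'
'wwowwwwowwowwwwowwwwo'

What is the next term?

From term 3 onward, concatenate the last term with the second-to-last: ww·o = wwo, wwo·ww = wwoww, …
So term 8 is wwowwwwowwowwwwowwwwo·wwowwwwowwoww.

wwowwwwowwowwwwowwwwowwowwwwowwoww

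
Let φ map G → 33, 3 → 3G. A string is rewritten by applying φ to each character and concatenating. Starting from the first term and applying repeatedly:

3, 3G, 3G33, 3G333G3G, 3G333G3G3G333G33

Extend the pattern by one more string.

Rewriting the 16 symbols of 3G333G3G3G333G33 one by one yields 3G 33 3G 3G 3G 33 3G 33 3G 33 3G 3G 3G 33 3G 3G; concatenated:

3G333G3G3G333G333G333G3G3G333G3G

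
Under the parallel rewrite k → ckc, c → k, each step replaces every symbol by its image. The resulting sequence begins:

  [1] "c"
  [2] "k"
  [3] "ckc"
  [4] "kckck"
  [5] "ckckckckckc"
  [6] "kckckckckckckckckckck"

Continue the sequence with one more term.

ckckckckckckckckckckckckckckckckckckckckckc

Replace each of the 21 characters of kckckckckckckckckckck in place — ckc k ckc k ckc k ckc k ckc k ckc k ckc k ckc k ckc k ckc k ckc — and concatenate.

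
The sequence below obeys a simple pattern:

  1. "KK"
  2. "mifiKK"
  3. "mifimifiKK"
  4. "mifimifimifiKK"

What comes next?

Every step adds mifi at the front: s(k+1) = mifi·s(k).
So the next term is mifi·mifimifimifiKK.

mifimifimifimifiKK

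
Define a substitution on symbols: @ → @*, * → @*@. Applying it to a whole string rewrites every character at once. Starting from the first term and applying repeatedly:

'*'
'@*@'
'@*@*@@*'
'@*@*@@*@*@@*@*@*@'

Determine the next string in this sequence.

Rewriting the 17 symbols of @*@*@@*@*@@*@*@*@ one by one yields @* @*@ @* @*@ @* @* @*@ @* @*@ @* @* @*@ @* @*@ @* @*@ @*; concatenated:

@*@*@@*@*@@*@*@*@@*@*@@*@*@*@@*@*@@*@*@@*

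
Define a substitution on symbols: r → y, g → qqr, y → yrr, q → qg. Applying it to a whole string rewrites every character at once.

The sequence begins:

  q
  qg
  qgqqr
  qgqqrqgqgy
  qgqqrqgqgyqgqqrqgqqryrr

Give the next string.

qgqqrqgqgyqgqqrqgqqryrrqgqqrqgqgyqgqqrqgqgyyrryy

φ(qgqqrqgqgyqgqqrqgqqryrr) expands symbol-by-symbol to qg qqr qg qg y qg qqr qg qqr yrr qg qqr qg qg y qg qqr qg qg y yrr y y; joining the 23 pieces gives the next term.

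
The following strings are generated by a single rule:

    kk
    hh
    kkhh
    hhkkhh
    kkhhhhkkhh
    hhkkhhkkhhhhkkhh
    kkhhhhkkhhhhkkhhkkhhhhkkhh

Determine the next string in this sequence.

Each term (from the third on) is the two preceding terms concatenated in order: term 3 = kk·hh = kkhh.
Continuing: hhkkhhkkhhhhkkhh · kkhhhhkkhhhhkkhhkkhhhhkkhh gives term 8.

hhkkhhkkhhhhkkhhkkhhhhkkhhhhkkhhkkhhhhkkhh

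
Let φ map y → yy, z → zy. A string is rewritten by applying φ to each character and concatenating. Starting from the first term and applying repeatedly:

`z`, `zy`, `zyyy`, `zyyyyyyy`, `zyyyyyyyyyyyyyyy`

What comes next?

φ(zyyyyyyyyyyyyyyy) expands symbol-by-symbol to zy yy yy yy yy yy yy yy yy yy yy yy yy yy yy yy; joining the 16 pieces gives the next term.

zyyyyyyyyyyyyyyyyyyyyyyyyyyyyyyy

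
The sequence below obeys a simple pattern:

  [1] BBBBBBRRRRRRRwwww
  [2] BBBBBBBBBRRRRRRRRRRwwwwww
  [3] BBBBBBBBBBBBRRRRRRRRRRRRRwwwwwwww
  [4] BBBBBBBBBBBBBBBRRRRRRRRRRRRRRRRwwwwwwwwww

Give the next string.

Reading off run lengths: B runs 6, 9, 12, 15; R runs 7, 10, 13, 16; w runs 4, 6, 8, 10 — each is linear in n, where the shown terms are n = 2, 3, 4, 5.
For the next term, n = 6, so the run lengths are 18, 19, 12.

BBBBBBBBBBBBBBBBBBRRRRRRRRRRRRRRRRRRRwwwwwwwwwwww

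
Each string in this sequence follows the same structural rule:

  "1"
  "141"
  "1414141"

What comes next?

s(k+1) = s(k)·4·s(k) — each term doubles the last with '4' between the halves.
Doubling 1414141 with '4' between the halves:

141414141414141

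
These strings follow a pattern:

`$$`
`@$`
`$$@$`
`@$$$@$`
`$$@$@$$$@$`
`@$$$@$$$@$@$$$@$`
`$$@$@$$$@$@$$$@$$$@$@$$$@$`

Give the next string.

@$$$@$$$@$@$$$@$$$@$@$$$@$@$$$@$$$@$@$$$@$

Each term (from the third on) is the two preceding terms concatenated in order: term 3 = $$·@$ = $$@$.
Continuing: @$$$@$$$@$@$$$@$ · $$@$@$$$@$@$$$@$$$@$@$$$@$ gives term 8.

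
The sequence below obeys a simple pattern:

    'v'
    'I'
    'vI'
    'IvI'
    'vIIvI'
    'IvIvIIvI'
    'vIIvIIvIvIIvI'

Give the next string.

IvIvIIvIvIIvIIvIvIIvI

Each term (from the third on) is the two preceding terms concatenated in order: term 3 = v·I = vI.
The next term joins IvIvIIvI and vIIvIIvIvIIvI.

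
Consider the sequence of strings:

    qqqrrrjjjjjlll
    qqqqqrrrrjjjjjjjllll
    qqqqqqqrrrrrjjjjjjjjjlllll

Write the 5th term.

Each string has the form q^{2n-1} r^{n+1} j^{2n+1} l^{n+1}, where the shown terms are n = 2, 3, 4.
Setting n = 6 gives 11, 7, 13, 7 characters in each block.

qqqqqqqqqqqrrrrrrrjjjjjjjjjjjjjlllllll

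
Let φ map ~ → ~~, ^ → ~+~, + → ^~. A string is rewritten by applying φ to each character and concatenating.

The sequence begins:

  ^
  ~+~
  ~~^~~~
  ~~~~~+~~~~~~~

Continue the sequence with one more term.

φ(~~~~~+~~~~~~~) expands symbol-by-symbol to ~~ ~~ ~~ ~~ ~~ ^~ ~~ ~~ ~~ ~~ ~~ ~~ ~~; joining the 13 pieces gives the next term.

~~~~~~~~~~^~~~~~~~~~~~~~~~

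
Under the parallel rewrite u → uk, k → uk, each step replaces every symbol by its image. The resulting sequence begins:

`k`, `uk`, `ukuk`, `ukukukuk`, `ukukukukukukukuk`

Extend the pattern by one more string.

ukukukukukukukukukukukukukukukuk

Replace each of the 16 characters of ukukukukukukukuk in place — uk uk uk uk uk uk uk uk uk uk uk uk uk uk uk uk — and concatenate.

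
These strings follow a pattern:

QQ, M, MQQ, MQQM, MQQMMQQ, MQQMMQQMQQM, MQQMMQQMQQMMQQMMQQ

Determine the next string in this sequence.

From term 3 onward, concatenate the last term with the second-to-last: M·QQ = MQQ, MQQ·M = MQQM, …
Continuing: MQQMMQQMQQMMQQMMQQ · MQQMMQQMQQM gives term 8.

MQQMMQQMQQMMQQMMQQMQQMMQQMQQM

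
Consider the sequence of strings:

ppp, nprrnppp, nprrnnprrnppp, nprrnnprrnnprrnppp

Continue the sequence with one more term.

The strings grow by a fixed prefix nprrn each time.
So the next term is nprrn·nprrnnprrnnprrnppp.

nprrnnprrnnprrnnprrnppp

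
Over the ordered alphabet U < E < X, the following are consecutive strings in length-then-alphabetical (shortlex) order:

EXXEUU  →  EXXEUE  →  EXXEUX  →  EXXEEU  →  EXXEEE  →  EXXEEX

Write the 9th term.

Continuing the enumeration 3 steps past EXXEEX: EXXEEX → EXXEXU → EXXEXE → (answer).

EXXEXX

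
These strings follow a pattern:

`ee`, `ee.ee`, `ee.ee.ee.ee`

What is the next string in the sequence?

s(k+1) = s(k)·.·s(k) — each term doubles the last with '.' between the halves.
So the next term is two copies of ee.ee.ee.ee with '.' between the halves.

ee.ee.ee.ee.ee.ee.ee.ee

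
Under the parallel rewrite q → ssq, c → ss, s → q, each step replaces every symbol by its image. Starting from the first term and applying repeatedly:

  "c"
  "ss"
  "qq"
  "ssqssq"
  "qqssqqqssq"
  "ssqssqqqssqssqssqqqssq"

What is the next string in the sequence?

Applying the rule to each of the 22 symbols of ssqssqqqssqssqssqqqssq gives the pieces q q ssq q q ssq ssq ssq q q ssq q q ssq q q ssq ssq ssq q q ssq, which concatenate to the answer.

qqssqqqssqssqssqqqssqqqssqqqssqssqssqqqssq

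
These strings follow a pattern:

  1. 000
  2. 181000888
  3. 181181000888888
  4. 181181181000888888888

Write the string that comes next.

Each term wraps the previous one in 181 on the left and 888 on the right.
Applying this once more to 181181181000888888888:

181181181181000888888888888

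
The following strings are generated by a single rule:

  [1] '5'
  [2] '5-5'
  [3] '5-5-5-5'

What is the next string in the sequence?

Each string is two copies of the previous one joined by '-'.
Doubling 5-5-5-5 with '-' between the halves:

5-5-5-5-5-5-5-5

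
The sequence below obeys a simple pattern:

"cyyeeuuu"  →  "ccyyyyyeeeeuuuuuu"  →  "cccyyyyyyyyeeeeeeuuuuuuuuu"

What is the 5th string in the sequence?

The n-th term is n c's then 3n-1 y's then 2n e's then 3n u's (n = 1, 2, …).
For term 5, n = 5, so the run lengths are 5, 14, 10, 15.

cccccyyyyyyyyyyyyyyeeeeeeeeeeuuuuuuuuuuuuuuu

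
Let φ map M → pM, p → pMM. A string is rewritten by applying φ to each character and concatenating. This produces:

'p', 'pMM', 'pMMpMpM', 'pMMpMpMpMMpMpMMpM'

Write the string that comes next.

Rewriting the 17 symbols of pMMpMpMpMMpMpMMpM one by one yields pMM pM pM pMM pM pMM pM pMM pM pM pMM pM pMM pM pM pMM pM; concatenated:

pMMpMpMpMMpMpMMpMpMMpMpMpMMpMpMMpMpMpMMpM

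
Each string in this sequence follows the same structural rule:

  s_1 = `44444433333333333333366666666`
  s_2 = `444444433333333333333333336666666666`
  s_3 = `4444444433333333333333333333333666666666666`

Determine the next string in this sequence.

Term n consists of n+3 4's, followed by 4n+3 3's, followed by 2n+2 6's, where the shown terms are n = 3, 4, 5.
At n = 6 the blocks have lengths 9, 27, 14.

44444444433333333333333333333333333366666666666666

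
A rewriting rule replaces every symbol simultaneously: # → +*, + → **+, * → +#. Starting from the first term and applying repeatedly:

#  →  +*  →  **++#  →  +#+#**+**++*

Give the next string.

**++***++*+#+#**++#+#**+**++#

Rewriting each symbol of +#+#**+**++*: +→**+, #→+*, +→**+, #→+*, *→+#, *→+#, +→**+, *→+#, *→+#, +→**+, +→**+, *→+#, which concatenates to **+ +* **+ +* +# +# **+ +# +# **+ **+ +#.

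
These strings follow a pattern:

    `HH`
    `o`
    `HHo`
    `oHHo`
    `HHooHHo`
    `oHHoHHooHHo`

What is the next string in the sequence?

This is a Fibonacci-style word recurrence s(k) = s(k−2)·s(k−1): e.g. HH·o = HHo.
So term 7 is HHooHHo·oHHoHHooHHo.

HHooHHooHHoHHooHHo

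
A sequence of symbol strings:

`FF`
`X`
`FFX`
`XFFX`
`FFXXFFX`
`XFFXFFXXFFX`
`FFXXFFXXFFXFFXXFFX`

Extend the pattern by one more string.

XFFXFFXXFFXFFXXFFXXFFXFFXXFFX

From term 3 onward, concatenate the second-to-last term with the last: FF·X = FFX, X·FFX = XFFX, …
So term 8 is XFFXFFXXFFX·FFXXFFXXFFXFFXXFFX.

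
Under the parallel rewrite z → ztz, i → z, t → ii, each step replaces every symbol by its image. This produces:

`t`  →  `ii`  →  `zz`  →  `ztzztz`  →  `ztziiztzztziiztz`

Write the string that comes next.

Applying the rule to each of the 16 symbols of ztziiztzztziiztz gives the pieces ztz ii ztz z z ztz ii ztz ztz ii ztz z z ztz ii ztz, which concatenate to the answer.

ztziiztzzzztziiztzztziiztzzzztziiztz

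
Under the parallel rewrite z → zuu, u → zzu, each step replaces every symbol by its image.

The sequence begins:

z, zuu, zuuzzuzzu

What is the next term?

zuuzzuzzuzuuzuuzzuzuuzuuzzu

Rewriting each symbol of zuuzzuzzu: z→zuu, u→zzu, u→zzu, z→zuu, z→zuu, u→zzu, z→zuu, z→zuu, u→zzu, which concatenates to zuu zzu zzu zuu zuu zzu zuu zuu zzu.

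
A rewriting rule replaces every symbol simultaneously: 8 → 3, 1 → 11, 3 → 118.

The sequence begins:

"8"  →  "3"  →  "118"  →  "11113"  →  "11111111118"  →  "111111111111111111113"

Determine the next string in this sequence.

Applying the rule to each of the 21 symbols of 111111111111111111113 gives the pieces 11 11 11 11 11 11 11 11 11 11 11 11 11 11 11 11 11 11 11 11 118, which concatenate to the answer.

1111111111111111111111111111111111111111118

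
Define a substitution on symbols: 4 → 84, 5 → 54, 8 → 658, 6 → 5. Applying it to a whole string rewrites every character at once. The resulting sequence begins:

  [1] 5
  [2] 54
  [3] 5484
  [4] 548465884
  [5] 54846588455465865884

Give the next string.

5484658845546586588454548455465855465865884

φ(54846588455465865884) expands symbol-by-symbol to 54 84 658 84 5 54 658 658 84 54 54 84 5 54 658 5 54 658 658 84; joining the 20 pieces gives the next term.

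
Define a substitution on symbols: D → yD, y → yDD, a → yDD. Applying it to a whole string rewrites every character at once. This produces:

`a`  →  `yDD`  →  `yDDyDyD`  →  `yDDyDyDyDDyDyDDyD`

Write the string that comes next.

φ(yDDyDyDyDDyDyDDyD) expands symbol-by-symbol to yDD yD yD yDD yD yDD yD yDD yD yD yDD yD yDD yD yD yDD yD; joining the 17 pieces gives the next term.

yDDyDyDyDDyDyDDyDyDDyDyDyDDyDyDDyDyDyDDyD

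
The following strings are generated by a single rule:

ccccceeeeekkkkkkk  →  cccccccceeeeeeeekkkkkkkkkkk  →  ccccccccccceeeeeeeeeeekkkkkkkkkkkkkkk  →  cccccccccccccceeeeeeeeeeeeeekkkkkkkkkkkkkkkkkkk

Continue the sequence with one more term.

ccccccccccccccccceeeeeeeeeeeeeeeeekkkkkkkkkkkkkkkkkkkkkkk

Reading off run lengths: c runs 5, 8, 11, 14; e runs 5, 8, 11, 14; k runs 7, 11, 15, 19 — each is linear in n (n = 1, 2, …).
At n = 5 the blocks have lengths 17, 17, 23.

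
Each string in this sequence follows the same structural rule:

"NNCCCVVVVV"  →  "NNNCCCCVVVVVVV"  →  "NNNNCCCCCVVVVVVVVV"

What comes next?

NNNNNCCCCCCVVVVVVVVVVV

Reading off run lengths: N runs 2, 3, 4; C runs 3, 4, 5; V runs 5, 7, 9 — each is linear in n, where the shown terms are n = 3, 4, 5.
Setting n = 6 gives 5, 6, 11 characters in each block.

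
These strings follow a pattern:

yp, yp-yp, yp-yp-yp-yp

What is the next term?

yp-yp-yp-yp-yp-yp-yp-yp

Each string is two copies of the previous one joined by '-'.
So the next term is two copies of yp-yp-yp-yp with '-' between the halves.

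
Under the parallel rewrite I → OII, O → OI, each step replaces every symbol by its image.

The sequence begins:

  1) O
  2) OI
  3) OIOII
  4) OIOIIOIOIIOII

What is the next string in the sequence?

OIOIIOIOIIOIIOIOIIOIOIIOIIOIOIIOII

Replace each of the 13 characters of OIOIIOIOIIOII in place — OI OII OI OII OII OI OII OI OII OII OI OII OII — and concatenate.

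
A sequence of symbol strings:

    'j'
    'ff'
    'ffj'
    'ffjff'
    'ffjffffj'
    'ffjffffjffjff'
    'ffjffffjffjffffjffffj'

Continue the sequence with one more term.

This is a Fibonacci-style word recurrence s(k) = s(k−1)·s(k−2): e.g. ff·j = ffj.
Continuing: ffjffffjffjffffjffffj · ffjffffjffjff gives term 8.

ffjffffjffjffffjffffjffjffffjffjff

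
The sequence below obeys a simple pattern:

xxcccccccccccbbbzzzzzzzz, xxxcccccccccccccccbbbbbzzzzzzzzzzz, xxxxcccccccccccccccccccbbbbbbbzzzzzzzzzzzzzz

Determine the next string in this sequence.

Term n consists of n x's, followed by 4n+3 c's, followed by 2n-1 b's, followed by 3n+2 z's, where the shown terms are n = 2, 3, 4.
At n = 5 the blocks have lengths 5, 23, 9, 17.

xxxxxcccccccccccccccccccccccbbbbbbbbbzzzzzzzzzzzzzzzzz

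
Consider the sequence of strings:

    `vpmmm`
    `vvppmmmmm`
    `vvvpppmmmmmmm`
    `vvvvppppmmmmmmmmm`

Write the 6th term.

vvvvvvppppppmmmmmmmmmmmmm

Term n consists of n v's, followed by n p's, followed by 2n+1 m's (n = 1, 2, …).
At n = 6 the blocks have lengths 6, 6, 13.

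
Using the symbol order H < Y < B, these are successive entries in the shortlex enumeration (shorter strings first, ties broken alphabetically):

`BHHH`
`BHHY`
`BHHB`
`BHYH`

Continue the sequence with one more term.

Treat BHYH as a base-3 numeral over the given alphabet and add one, carrying through any trailing B's.

BHYY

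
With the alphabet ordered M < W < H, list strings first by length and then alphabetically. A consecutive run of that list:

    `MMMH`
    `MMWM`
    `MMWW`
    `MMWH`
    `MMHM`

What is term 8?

Stepping forward 3 times from MMHM: MMHM → MMHW → MMHH, then the target.

MWMM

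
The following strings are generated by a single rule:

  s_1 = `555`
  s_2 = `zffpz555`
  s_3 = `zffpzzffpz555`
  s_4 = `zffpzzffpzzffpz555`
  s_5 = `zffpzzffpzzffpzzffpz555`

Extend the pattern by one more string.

Every step adds zffpz at the front: s(k+1) = zffpz·s(k).
So the next term is zffpz·zffpzzffpzzffpzzffpz555.

zffpzzffpzzffpzzffpzzffpz555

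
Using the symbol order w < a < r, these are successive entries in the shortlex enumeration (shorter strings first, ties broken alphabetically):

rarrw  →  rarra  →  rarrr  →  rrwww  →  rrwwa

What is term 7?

rrwaw

Stepping forward 2 times from rrwwa: rrwwa → rrwwr, then the target.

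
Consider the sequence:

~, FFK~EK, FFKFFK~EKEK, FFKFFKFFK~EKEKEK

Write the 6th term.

s(k+1) = FFK·s(k)·EK, so each term gains FFK as a prefix and EK as a suffix.
From FFKFFKFFK~EKEKEK, 2 further steps: FFKFFKFFK~EKEKEK → FFKFFKFFKFFK~EKEKEKEK → (answer).

FFKFFKFFKFFKFFK~EKEKEKEKEK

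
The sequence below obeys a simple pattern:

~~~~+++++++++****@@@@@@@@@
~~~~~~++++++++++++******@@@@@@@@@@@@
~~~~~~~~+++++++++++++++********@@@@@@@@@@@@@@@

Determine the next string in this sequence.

The n-th term is 2n ~'s then 3n+3 +'s then 2n *'s then 3n+3 @'s, where the shown terms are n = 2, 3, 4.
At n = 5 the blocks have lengths 10, 18, 10, 18.

~~~~~~~~~~++++++++++++++++++**********@@@@@@@@@@@@@@@@@@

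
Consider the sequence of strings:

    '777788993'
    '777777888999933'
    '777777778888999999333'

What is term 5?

Each string has the form 7^{2n+2} 8^{n+1} 9^{2n} 3^{n} (n = 1, 2, …).
Setting n = 5 gives 12, 6, 10, 5 characters in each block.

777777777777888888999999999933333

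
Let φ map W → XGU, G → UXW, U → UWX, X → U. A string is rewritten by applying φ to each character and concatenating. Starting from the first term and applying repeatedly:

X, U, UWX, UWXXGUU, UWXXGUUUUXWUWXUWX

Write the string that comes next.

Replace each of the 17 characters of UWXXGUUUUXWUWXUWX in place — UWX XGU U U UXW UWX UWX UWX UWX U XGU UWX XGU U UWX XGU U — and concatenate.

UWXXGUUUUXWUWXUWXUWXUWXUXGUUWXXGUUUWXXGUU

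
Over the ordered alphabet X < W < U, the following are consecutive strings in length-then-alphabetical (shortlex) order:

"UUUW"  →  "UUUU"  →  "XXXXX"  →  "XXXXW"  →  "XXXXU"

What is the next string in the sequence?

XXXWX

The successor of XXXXU increments the rightmost position that isn't already U and resets every position after it to X.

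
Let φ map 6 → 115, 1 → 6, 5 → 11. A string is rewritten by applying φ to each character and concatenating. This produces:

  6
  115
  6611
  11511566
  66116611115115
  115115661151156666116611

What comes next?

Replace each of the 24 characters of 115115661151156666116611 in place — 6 6 11 6 6 11 115 115 6 6 11 6 6 11 115 115 115 115 6 6 115 115 6 6 — and concatenate.

66116611115115661166111151151151156611511566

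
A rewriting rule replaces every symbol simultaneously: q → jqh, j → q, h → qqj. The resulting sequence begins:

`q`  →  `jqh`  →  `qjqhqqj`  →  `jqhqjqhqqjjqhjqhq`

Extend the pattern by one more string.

Rewriting the 17 symbols of jqhqjqhqqjjqhjqhq one by one yields q jqh qqj jqh q jqh qqj jqh jqh q q jqh qqj q jqh qqj jqh; concatenated:

qjqhqqjjqhqjqhqqjjqhjqhqqjqhqqjqjqhqqjjqh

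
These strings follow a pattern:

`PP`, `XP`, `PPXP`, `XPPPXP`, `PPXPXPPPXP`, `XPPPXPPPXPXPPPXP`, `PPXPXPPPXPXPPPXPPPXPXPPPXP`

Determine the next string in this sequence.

From term 3 onward, concatenate the second-to-last term with the last: PP·XP = PPXP, XP·PPXP = XPPPXP, …
So term 8 is XPPPXPPPXPXPPPXP·PPXPXPPPXPXPPPXPPPXPXPPPXP.

XPPPXPPPXPXPPPXPPPXPXPPPXPXPPPXPPPXPXPPPXP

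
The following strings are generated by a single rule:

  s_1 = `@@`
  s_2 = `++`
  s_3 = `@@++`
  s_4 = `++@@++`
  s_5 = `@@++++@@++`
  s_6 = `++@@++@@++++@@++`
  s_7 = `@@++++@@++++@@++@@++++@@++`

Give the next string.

++@@++@@++++@@++@@++++@@++++@@++@@++++@@++

From term 3 onward, concatenate the second-to-last term with the last: @@·++ = @@++, ++·@@++ = ++@@++, …
Continuing: ++@@++@@++++@@++ · @@++++@@++++@@++@@++++@@++ gives term 8.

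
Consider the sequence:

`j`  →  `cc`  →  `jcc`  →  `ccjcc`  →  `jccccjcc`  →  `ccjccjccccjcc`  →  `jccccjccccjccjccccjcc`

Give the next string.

From term 3 onward, concatenate the second-to-last term with the last: j·cc = jcc, cc·jcc = ccjcc, …
The next term joins ccjccjccccjcc and jccccjccccjccjccccjcc.

ccjccjccccjccjccccjccccjccjccccjcc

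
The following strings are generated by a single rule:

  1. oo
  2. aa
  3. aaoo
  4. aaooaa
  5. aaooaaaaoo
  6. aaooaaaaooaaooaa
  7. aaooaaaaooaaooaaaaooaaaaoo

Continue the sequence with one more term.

aaooaaaaooaaooaaaaooaaaaooaaooaaaaooaaooaa

This is a Fibonacci-style word recurrence s(k) = s(k−1)·s(k−2): e.g. aa·oo = aaoo.
Continuing: aaooaaaaooaaooaaaaooaaaaoo · aaooaaaaooaaooaa gives term 8.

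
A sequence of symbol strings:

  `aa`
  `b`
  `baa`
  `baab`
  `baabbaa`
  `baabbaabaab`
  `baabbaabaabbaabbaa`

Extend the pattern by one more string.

baabbaabaabbaabbaabaabbaabaab

From term 3 onward, concatenate the last term with the second-to-last: b·aa = baa, baa·b = baab, …
The next term joins baabbaabaabbaabbaa and baabbaabaab.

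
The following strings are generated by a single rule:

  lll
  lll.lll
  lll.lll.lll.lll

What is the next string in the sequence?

lll.lll.lll.lll.lll.lll.lll.lll

Every step duplicates the string with '.' between the halves.
So the next term is two copies of lll.lll.lll.lll with '.' between the halves.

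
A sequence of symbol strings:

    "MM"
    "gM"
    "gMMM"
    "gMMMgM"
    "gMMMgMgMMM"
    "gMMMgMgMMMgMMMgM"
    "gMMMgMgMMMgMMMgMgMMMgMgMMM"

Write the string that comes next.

This is a Fibonacci-style word recurrence s(k) = s(k−1)·s(k−2): e.g. gM·MM = gMMM.
Continuing: gMMMgMgMMMgMMMgMgMMMgMgMMM · gMMMgMgMMMgMMMgM gives term 8.

gMMMgMgMMMgMMMgMgMMMgMgMMMgMMMgMgMMMgMMMgM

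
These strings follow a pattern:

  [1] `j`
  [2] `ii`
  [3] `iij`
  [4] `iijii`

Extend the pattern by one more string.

From term 3 onward, concatenate the last term with the second-to-last: ii·j = iij, iij·ii = iijii, …
So term 5 is iijii·iij.

iijiiiij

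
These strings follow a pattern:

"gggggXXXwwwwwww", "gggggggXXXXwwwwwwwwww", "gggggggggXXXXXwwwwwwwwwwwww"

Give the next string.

The n-th term is 2n+1 g's then n+1 X's then 3n+1 w's, where the shown terms are n = 2, 3, 4.
Setting n = 5 gives 11, 6, 16 characters in each block.

gggggggggggXXXXXXwwwwwwwwwwwwwwww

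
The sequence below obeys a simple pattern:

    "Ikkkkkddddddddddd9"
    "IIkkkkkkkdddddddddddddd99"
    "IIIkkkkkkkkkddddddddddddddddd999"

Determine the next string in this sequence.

IIIIkkkkkkkkkkkdddddddddddddddddddd9999

Term n consists of n-2 I's, followed by 2n-1 k's, followed by 3n+2 d's, followed by n-2 9's, where the shown terms are n = 3, 4, 5.
At n = 6 the blocks have lengths 4, 11, 20, 4.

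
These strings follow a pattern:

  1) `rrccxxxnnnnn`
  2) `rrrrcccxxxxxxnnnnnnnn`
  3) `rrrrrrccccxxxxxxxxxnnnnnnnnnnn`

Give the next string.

The n-th term is 2n r's then n+1 c's then 3n x's then 3n+2 n's (n = 1, 2, …).
At n = 4 the blocks have lengths 8, 5, 12, 14.

rrrrrrrrcccccxxxxxxxxxxxxnnnnnnnnnnnnnn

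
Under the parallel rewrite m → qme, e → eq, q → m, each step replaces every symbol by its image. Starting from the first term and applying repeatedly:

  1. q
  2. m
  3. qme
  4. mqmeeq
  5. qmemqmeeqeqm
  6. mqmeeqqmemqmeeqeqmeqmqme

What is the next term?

qmemqmeeqeqmmqmeeqqmemqmeeqeqmeqmqmeeqmqmemqmeeq

φ(mqmeeqqmemqmeeqeqmeqmqme) expands symbol-by-symbol to qme m qme eq eq m m qme eq qme m qme eq eq m eq m qme eq m qme m qme eq; joining the 24 pieces gives the next term.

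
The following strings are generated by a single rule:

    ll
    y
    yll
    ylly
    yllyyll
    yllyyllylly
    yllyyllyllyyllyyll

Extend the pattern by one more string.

yllyyllyllyyllyyllyllyyllylly

This is a Fibonacci-style word recurrence s(k) = s(k−1)·s(k−2): e.g. y·ll = yll.
So term 8 is yllyyllyllyyllyyll·yllyyllylly.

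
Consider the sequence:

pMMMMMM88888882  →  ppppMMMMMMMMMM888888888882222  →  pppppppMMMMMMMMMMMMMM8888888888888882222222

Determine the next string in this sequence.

ppppppppppMMMMMMMMMMMMMMMMMM88888888888888888882222222222

Reading off run lengths: p runs 1, 4, 7; M runs 6, 10, 14; 8 runs 7, 11, 15; 2 runs 1, 4, 7 — each is linear in n (n = 1, 2, …).
At n = 4 the blocks have lengths 10, 18, 19, 10.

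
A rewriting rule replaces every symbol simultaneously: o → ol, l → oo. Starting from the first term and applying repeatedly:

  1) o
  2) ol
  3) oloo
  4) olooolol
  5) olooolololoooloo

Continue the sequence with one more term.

Applying the rule to each of the 16 symbols of olooolololoooloo gives the pieces ol oo ol ol ol oo ol oo ol oo ol ol ol oo ol ol, which concatenate to the answer.

olooolololooolooolooolololooolol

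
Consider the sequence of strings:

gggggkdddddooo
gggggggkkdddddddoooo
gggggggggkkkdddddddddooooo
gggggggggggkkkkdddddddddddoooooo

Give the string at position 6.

gggggggggggggggkkkkkkdddddddddddddddoooooooo

The n-th term is 2n+1 g's then n-1 k's then 2n+1 d's then n+1 o's, where the shown terms are n = 2, 3, 4, 5.
At n = 7 the blocks have lengths 15, 6, 15, 8.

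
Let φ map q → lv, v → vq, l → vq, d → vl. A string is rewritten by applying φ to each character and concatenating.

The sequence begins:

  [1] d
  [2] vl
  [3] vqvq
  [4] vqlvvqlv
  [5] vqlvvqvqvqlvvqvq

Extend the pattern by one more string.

vqlvvqvqvqlvvqlvvqlvvqvqvqlvvqlv

Applying the rule to each of the 16 symbols of vqlvvqvqvqlvvqvq gives the pieces vq lv vq vq vq lv vq lv vq lv vq vq vq lv vq lv, which concatenate to the answer.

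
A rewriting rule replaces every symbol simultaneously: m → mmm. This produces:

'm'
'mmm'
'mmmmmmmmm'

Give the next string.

mmmmmmmmmmmmmmmmmmmmmmmmmmm

Expanding mmmmmmmmm: m→mmm, m→mmm, m→mmm, m→mmm, m→mmm, m→mmm, m→mmm, m→mmm, m→mmm. Concatenated: mmm mmm mmm mmm mmm mmm mmm mmm mmm.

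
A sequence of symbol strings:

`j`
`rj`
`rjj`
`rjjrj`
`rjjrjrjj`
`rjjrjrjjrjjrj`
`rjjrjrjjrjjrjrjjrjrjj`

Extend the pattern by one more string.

rjjrjrjjrjjrjrjjrjrjjrjjrjrjjrjjrj

Each term (from the third on) is the previous term followed by the one before it: term 3 = rj·j = rjj.
Continuing: rjjrjrjjrjjrjrjjrjrjj · rjjrjrjjrjjrj gives term 8.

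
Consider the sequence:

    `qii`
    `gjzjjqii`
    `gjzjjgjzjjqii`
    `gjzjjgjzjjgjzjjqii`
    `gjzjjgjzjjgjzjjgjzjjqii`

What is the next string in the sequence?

gjzjjgjzjjgjzjjgjzjjgjzjjqii

The strings grow by a fixed prefix gjzjj each time.
So the next term is gjzjj·gjzjjgjzjjgjzjjgjzjjqii.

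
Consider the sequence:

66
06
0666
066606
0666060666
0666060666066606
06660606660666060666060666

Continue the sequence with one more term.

From term 3 onward, concatenate the last term with the second-to-last: 06·66 = 0666, 0666·06 = 066606, …
So term 8 is 06660606660666060666060666·0666060666066606.

066606066606660606660606660666060666066606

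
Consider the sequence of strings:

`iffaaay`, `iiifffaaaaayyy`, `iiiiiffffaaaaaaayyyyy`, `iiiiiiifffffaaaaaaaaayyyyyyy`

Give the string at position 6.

iiiiiiiiiiifffffffaaaaaaaaaaaaayyyyyyyyyyy

Reading off run lengths: i runs 1, 3, 5, 7; f runs 2, 3, 4, 5; a runs 3, 5, 7, 9; y runs 1, 3, 5, 7 — each is linear in n (n = 1, 2, …).
For term 6, n = 6, so the run lengths are 11, 7, 13, 11.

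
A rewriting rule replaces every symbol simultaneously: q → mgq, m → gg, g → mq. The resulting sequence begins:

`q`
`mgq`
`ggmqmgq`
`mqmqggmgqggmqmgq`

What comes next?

Rewriting the 16 symbols of mqmqggmgqggmqmgq one by one yields gg mgq gg mgq mq mq gg mq mgq mq mq gg mgq gg mq mgq; concatenated:

ggmgqggmgqmqmqggmqmgqmqmqggmgqggmqmgq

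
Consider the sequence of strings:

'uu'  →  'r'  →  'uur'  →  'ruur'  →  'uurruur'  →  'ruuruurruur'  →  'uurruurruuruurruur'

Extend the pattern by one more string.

This is a Fibonacci-style word recurrence s(k) = s(k−2)·s(k−1): e.g. uu·r = uur.
Continuing: ruuruurruur · uurruurruuruurruur gives term 8.

ruuruurruuruurruurruuruurruur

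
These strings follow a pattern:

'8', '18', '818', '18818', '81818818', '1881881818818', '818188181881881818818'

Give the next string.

Each term (from the third on) is the two preceding terms concatenated in order: term 3 = 8·18 = 818.
So term 8 is 1881881818818·818188181881881818818.

1881881818818818188181881881818818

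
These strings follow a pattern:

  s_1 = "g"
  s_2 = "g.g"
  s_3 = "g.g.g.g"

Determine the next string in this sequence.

Each string is two copies of the previous one joined by '.'.
One more doubling of g.g.g.g gives the answer.

g.g.g.g.g.g.g.g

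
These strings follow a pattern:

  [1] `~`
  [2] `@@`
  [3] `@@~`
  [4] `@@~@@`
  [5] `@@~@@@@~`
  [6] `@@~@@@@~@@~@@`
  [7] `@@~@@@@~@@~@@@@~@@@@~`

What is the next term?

@@~@@@@~@@~@@@@~@@@@~@@~@@@@~@@~@@

This is a Fibonacci-style word recurrence s(k) = s(k−1)·s(k−2): e.g. @@·~ = @@~.
Continuing: @@~@@@@~@@~@@@@~@@@@~ · @@~@@@@~@@~@@ gives term 8.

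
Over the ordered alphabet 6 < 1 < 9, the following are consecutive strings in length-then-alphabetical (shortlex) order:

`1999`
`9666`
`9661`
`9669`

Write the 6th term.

Continuing the enumeration 2 steps past 9669: 9669 → 9616 → (answer).

9611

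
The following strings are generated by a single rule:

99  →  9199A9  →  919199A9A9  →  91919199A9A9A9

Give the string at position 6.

Every step adds 91 to the front and A9 to the end of the previous string.
From 91919199A9A9A9, 2 further steps: 91919199A9A9A9 → 9191919199A9A9A9A9 → (answer).

919191919199A9A9A9A9A9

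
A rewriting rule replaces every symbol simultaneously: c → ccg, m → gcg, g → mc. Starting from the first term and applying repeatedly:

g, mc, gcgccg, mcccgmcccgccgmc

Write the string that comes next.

φ(mcccgmcccgccgmc) expands symbol-by-symbol to gcg ccg ccg ccg mc gcg ccg ccg ccg mc ccg ccg mc gcg ccg; joining the 15 pieces gives the next term.

gcgccgccgccgmcgcgccgccgccgmcccgccgmcgcgccg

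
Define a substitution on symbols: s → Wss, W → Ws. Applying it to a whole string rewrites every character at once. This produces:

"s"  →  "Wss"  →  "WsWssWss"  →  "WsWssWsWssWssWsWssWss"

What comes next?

WsWssWsWssWssWsWssWsWssWssWsWssWssWsWssWsWssWssWsWssWss

Applying the rule to each of the 21 symbols of WsWssWsWssWssWsWssWss gives the pieces Ws Wss Ws Wss Wss Ws Wss Ws Wss Wss Ws Wss Wss Ws Wss Ws Wss Wss Ws Wss Wss, which concatenate to the answer.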